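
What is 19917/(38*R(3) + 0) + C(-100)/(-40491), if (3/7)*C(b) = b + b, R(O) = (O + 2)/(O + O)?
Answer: 7258266223/11539935 ≈ 628.97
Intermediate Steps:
R(O) = (2 + O)/(2*O) (R(O) = (2 + O)/((2*O)) = (2 + O)*(1/(2*O)) = (2 + O)/(2*O))
C(b) = 14*b/3 (C(b) = 7*(b + b)/3 = 7*(2*b)/3 = 14*b/3)
19917/(38*R(3) + 0) + C(-100)/(-40491) = 19917/(38*((1/2)*(2 + 3)/3) + 0) + ((14/3)*(-100))/(-40491) = 19917/(38*((1/2)*(1/3)*5) + 0) - 1400/3*(-1/40491) = 19917/(38*(5/6) + 0) + 1400/121473 = 19917/(95/3 + 0) + 1400/121473 = 19917/(95/3) + 1400/121473 = 19917*(3/95) + 1400/121473 = 59751/95 + 1400/121473 = 7258266223/11539935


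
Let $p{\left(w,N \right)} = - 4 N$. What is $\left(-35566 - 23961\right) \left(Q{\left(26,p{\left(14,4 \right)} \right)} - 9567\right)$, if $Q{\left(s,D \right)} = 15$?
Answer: $568601904$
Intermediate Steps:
$\left(-35566 - 23961\right) \left(Q{\left(26,p{\left(14,4 \right)} \right)} - 9567\right) = \left(-35566 - 23961\right) \left(15 - 9567\right) = \left(-35566 - 23961\right) \left(-9552\right) = \left(-59527\right) \left(-9552\right) = 568601904$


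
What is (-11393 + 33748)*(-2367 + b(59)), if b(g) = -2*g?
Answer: -55552175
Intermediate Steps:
(-11393 + 33748)*(-2367 + b(59)) = (-11393 + 33748)*(-2367 - 2*59) = 22355*(-2367 - 118) = 22355*(-2485) = -55552175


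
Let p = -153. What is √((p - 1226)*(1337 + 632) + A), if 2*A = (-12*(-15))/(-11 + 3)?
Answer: I*√10861049/2 ≈ 1647.8*I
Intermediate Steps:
A = -45/4 (A = ((-12*(-15))/(-11 + 3))/2 = (180/(-8))/2 = (180*(-⅛))/2 = (½)*(-45/2) = -45/4 ≈ -11.250)
√((p - 1226)*(1337 + 632) + A) = √((-153 - 1226)*(1337 + 632) - 45/4) = √(-1379*1969 - 45/4) = √(-2715251 - 45/4) = √(-10861049/4) = I*√10861049/2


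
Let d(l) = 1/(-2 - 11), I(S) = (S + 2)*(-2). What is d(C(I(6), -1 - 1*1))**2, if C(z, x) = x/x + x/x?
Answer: 1/169 ≈ 0.0059172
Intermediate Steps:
I(S) = -4 - 2*S (I(S) = (2 + S)*(-2) = -4 - 2*S)
C(z, x) = 2 (C(z, x) = 1 + 1 = 2)
d(l) = -1/13 (d(l) = 1/(-13) = -1/13)
d(C(I(6), -1 - 1*1))**2 = (-1/13)**2 = 1/169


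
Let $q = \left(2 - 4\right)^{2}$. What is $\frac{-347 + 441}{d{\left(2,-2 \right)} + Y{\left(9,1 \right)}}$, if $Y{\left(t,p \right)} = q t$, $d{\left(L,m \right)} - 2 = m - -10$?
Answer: $\frac{47}{23} \approx 2.0435$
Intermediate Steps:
$q = 4$ ($q = \left(-2\right)^{2} = 4$)
$d{\left(L,m \right)} = 12 + m$ ($d{\left(L,m \right)} = 2 + \left(m - -10\right) = 2 + \left(m + 10\right) = 2 + \left(10 + m\right) = 12 + m$)
$Y{\left(t,p \right)} = 4 t$
$\frac{-347 + 441}{d{\left(2,-2 \right)} + Y{\left(9,1 \right)}} = \frac{-347 + 441}{\left(12 - 2\right) + 4 \cdot 9} = \frac{94}{10 + 36} = \frac{94}{46} = 94 \cdot \frac{1}{46} = \frac{47}{23}$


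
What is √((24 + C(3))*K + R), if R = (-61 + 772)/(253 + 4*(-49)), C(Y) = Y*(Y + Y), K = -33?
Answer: I*√495843/19 ≈ 37.061*I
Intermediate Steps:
C(Y) = 2*Y² (C(Y) = Y*(2*Y) = 2*Y²)
R = 237/19 (R = 711/(253 - 196) = 711/57 = 711*(1/57) = 237/19 ≈ 12.474)
√((24 + C(3))*K + R) = √((24 + 2*3²)*(-33) + 237/19) = √((24 + 2*9)*(-33) + 237/19) = √((24 + 18)*(-33) + 237/19) = √(42*(-33) + 237/19) = √(-1386 + 237/19) = √(-26097/19) = I*√495843/19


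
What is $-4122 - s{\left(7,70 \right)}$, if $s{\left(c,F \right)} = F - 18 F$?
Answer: $-2932$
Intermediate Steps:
$s{\left(c,F \right)} = - 17 F$ ($s{\left(c,F \right)} = F - 18 F = - 17 F$)
$-4122 - s{\left(7,70 \right)} = -4122 - \left(-17\right) 70 = -4122 - -1190 = -4122 + 1190 = -2932$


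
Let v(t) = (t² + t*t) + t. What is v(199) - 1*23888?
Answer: 55513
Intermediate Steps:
v(t) = t + 2*t² (v(t) = (t² + t²) + t = 2*t² + t = t + 2*t²)
v(199) - 1*23888 = 199*(1 + 2*199) - 1*23888 = 199*(1 + 398) - 23888 = 199*399 - 23888 = 79401 - 23888 = 55513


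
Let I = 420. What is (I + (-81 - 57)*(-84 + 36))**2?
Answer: 49617936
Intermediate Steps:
(I + (-81 - 57)*(-84 + 36))**2 = (420 + (-81 - 57)*(-84 + 36))**2 = (420 - 138*(-48))**2 = (420 + 6624)**2 = 7044**2 = 49617936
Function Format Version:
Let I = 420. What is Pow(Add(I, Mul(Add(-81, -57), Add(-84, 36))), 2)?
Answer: 49617936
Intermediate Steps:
Pow(Add(I, Mul(Add(-81, -57), Add(-84, 36))), 2) = Pow(Add(420, Mul(Add(-81, -57), Add(-84, 36))), 2) = Pow(Add(420, Mul(-138, -48)), 2) = Pow(Add(420, 6624), 2) = Pow(7044, 2) = 49617936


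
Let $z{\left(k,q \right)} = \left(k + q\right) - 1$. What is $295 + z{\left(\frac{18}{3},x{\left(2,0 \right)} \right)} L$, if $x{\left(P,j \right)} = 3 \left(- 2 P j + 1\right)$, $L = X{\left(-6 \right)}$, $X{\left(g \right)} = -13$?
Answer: $191$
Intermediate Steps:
$L = -13$
$x{\left(P,j \right)} = 3 - 6 P j$ ($x{\left(P,j \right)} = 3 \left(- 2 P j + 1\right) = 3 \left(1 - 2 P j\right) = 3 - 6 P j$)
$z{\left(k,q \right)} = -1 + k + q$
$295 + z{\left(\frac{18}{3},x{\left(2,0 \right)} \right)} L = 295 + \left(-1 + \frac{18}{3} + \left(3 - 12 \cdot 0\right)\right) \left(-13\right) = 295 + \left(-1 + 18 \cdot \frac{1}{3} + \left(3 + 0\right)\right) \left(-13\right) = 295 + \left(-1 + 6 + 3\right) \left(-13\right) = 295 + 8 \left(-13\right) = 295 - 104 = 191$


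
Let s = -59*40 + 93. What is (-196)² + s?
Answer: 36149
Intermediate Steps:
s = -2267 (s = -2360 + 93 = -2267)
(-196)² + s = (-196)² - 2267 = 38416 - 2267 = 36149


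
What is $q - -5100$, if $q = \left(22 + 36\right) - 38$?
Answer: $5120$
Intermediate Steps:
$q = 20$ ($q = 58 - 38 = 20$)
$q - -5100 = 20 - -5100 = 20 + 5100 = 5120$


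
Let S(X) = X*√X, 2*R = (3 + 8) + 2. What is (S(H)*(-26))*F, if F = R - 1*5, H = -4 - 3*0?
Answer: 312*I ≈ 312.0*I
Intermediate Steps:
R = 13/2 (R = ((3 + 8) + 2)/2 = (11 + 2)/2 = (½)*13 = 13/2 ≈ 6.5000)
H = -4 (H = -4 + 0 = -4)
F = 3/2 (F = 13/2 - 1*5 = 13/2 - 5 = 3/2 ≈ 1.5000)
S(X) = X^(3/2)
(S(H)*(-26))*F = ((-4)^(3/2)*(-26))*(3/2) = (-8*I*(-26))*(3/2) = (208*I)*(3/2) = 312*I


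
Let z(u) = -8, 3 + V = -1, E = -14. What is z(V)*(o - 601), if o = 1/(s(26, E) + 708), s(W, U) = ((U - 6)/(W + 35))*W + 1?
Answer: 205440544/42729 ≈ 4808.0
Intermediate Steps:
s(W, U) = 1 + W*(-6 + U)/(35 + W) (s(W, U) = ((-6 + U)/(35 + W))*W + 1 = W*(-6 + U)/(35 + W) + 1 = 1 + W*(-6 + U)/(35 + W))
V = -4 (V = -3 - 1 = -4)
o = 61/42729 (o = 1/((35 - 5*26 - 14*26)/(35 + 26) + 708) = 1/((35 - 130 - 364)/61 + 708) = 1/((1/61)*(-459) + 708) = 1/(-459/61 + 708) = 1/(42729/61) = 61/42729 ≈ 0.0014276)
z(V)*(o - 601) = -8*(61/42729 - 601) = -8*(-25680068/42729) = 205440544/42729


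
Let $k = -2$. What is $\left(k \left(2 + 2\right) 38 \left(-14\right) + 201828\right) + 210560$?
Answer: $416644$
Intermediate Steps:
$\left(k \left(2 + 2\right) 38 \left(-14\right) + 201828\right) + 210560 = \left(- 2 \left(2 + 2\right) 38 \left(-14\right) + 201828\right) + 210560 = \left(\left(-2\right) 4 \cdot 38 \left(-14\right) + 201828\right) + 210560 = \left(\left(-8\right) 38 \left(-14\right) + 201828\right) + 210560 = \left(\left(-304\right) \left(-14\right) + 201828\right) + 210560 = \left(4256 + 201828\right) + 210560 = 206084 + 210560 = 416644$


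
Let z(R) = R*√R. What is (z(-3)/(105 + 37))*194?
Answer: -291*I*√3/71 ≈ -7.099*I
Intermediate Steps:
z(R) = R^(3/2)
(z(-3)/(105 + 37))*194 = ((-3)^(3/2)/(105 + 37))*194 = ((-3*I*√3)/142)*194 = -3*I*√3/142*194 = -291*I*√3/71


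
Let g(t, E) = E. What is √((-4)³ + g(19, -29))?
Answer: I*√93 ≈ 9.6436*I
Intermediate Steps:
√((-4)³ + g(19, -29)) = √((-4)³ - 29) = √(-64 - 29) = √(-93) = I*√93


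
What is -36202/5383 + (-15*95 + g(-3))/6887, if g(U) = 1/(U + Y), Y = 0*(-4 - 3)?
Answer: -770987230/111218163 ≈ -6.9322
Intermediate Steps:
Y = 0 (Y = 0*(-7) = 0)
g(U) = 1/U (g(U) = 1/(U + 0) = 1/U)
-36202/5383 + (-15*95 + g(-3))/6887 = -36202/5383 + (-15*95 + 1/(-3))/6887 = -36202*1/5383 + (-1425 - ⅓)*(1/6887) = -36202/5383 - 4276/3*1/6887 = -36202/5383 - 4276/20661 = -770987230/111218163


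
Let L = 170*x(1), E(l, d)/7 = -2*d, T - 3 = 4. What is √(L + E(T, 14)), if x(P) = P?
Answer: I*√26 ≈ 5.099*I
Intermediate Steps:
T = 7 (T = 3 + 4 = 7)
E(l, d) = -14*d (E(l, d) = 7*(-2*d) = -14*d)
L = 170 (L = 170*1 = 170)
√(L + E(T, 14)) = √(170 - 14*14) = √(170 - 196) = √(-26) = I*√26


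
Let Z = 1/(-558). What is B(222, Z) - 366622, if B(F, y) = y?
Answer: -204575077/558 ≈ -3.6662e+5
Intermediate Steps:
Z = -1/558 ≈ -0.0017921
B(222, Z) - 366622 = -1/558 - 366622 = -204575077/558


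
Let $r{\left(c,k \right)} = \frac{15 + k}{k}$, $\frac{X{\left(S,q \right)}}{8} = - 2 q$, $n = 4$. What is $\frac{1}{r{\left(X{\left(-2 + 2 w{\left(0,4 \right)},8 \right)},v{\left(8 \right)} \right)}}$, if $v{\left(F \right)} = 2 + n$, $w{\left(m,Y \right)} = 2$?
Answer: $\frac{2}{7} \approx 0.28571$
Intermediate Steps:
$X{\left(S,q \right)} = - 16 q$ ($X{\left(S,q \right)} = 8 \left(- 2 q\right) = - 16 q$)
$v{\left(F \right)} = 6$ ($v{\left(F \right)} = 2 + 4 = 6$)
$r{\left(c,k \right)} = \frac{15 + k}{k}$
$\frac{1}{r{\left(X{\left(-2 + 2 w{\left(0,4 \right)},8 \right)},v{\left(8 \right)} \right)}} = \frac{1}{\frac{1}{6} \left(15 + 6\right)} = \frac{1}{\frac{1}{6} \cdot 21} = \frac{1}{\frac{7}{2}} = \frac{2}{7}$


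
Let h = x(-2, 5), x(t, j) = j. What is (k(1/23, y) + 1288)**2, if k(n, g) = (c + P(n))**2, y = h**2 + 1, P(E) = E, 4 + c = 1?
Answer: 470563072576/279841 ≈ 1.6815e+6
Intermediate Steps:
c = -3 (c = -4 + 1 = -3)
h = 5
y = 26 (y = 5**2 + 1 = 25 + 1 = 26)
k(n, g) = (-3 + n)**2
(k(1/23, y) + 1288)**2 = ((-3 + 1/23)**2 + 1288)**2 = ((-68/23)**2 + 1288)**2 = (4624/529 + 1288)**2 = (685976/529)**2 = 470563072576/279841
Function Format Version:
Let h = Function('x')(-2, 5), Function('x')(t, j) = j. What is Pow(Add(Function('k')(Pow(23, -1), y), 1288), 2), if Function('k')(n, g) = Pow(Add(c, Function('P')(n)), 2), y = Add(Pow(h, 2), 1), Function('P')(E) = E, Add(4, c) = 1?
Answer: Rational(470563072576, 279841) ≈ 1.6815e+6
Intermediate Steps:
c = -3 (c = Add(-4, 1) = -3)
h = 5
y = 26 (y = Add(Pow(5, 2), 1) = Add(25, 1) = 26)
Function('k')(n, g) = Pow(Add(-3, n), 2)
Pow(Add(Function('k')(Pow(23, -1), y), 1288), 2) = Pow(Add(Pow(Add(-3, Pow(23, -1)), 2), 1288), 2) = Pow(Add(Pow(Add(-3, Rational(1, 23)), 2), 1288), 2) = Pow(Add(Pow(Rational(-68, 23), 2), 1288), 2) = Pow(Add(Rational(4624, 529), 1288), 2) = Pow(Rational(685976, 529), 2) = Rational(470563072576, 279841)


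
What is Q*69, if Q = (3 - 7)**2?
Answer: 1104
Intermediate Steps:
Q = 16 (Q = (-4)**2 = 16)
Q*69 = 16*69 = 1104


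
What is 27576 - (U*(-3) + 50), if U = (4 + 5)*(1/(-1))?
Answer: 27499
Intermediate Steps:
U = -9 (U = 9*(1*(-1)) = 9*(-1) = -9)
27576 - (U*(-3) + 50) = 27576 - (-9*(-3) + 50) = 27576 - (27 + 50) = 27576 - 1*77 = 27576 - 77 = 27499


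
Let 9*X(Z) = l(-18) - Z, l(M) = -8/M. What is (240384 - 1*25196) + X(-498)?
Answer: 17434714/81 ≈ 2.1524e+5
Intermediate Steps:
X(Z) = 4/81 - Z/9 (X(Z) = (-8/(-18) - Z)/9 = (-8*(-1/18) - Z)/9 = (4/9 - Z)/9 = 4/81 - Z/9)
(240384 - 1*25196) + X(-498) = (240384 - 1*25196) + (4/81 - ⅑*(-498)) = (240384 - 25196) + (4/81 + 166/3) = 215188 + 4486/81 = 17434714/81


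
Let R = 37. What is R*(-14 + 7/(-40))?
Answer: -20979/40 ≈ -524.47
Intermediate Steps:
R*(-14 + 7/(-40)) = 37*(-14 + 7/(-40)) = 37*(-14 + 7*(-1/40)) = 37*(-14 - 7/40) = 37*(-567/40) = -20979/40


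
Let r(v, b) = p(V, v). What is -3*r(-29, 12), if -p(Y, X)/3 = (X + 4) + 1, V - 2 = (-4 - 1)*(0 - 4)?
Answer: -216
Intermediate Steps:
V = 22 (V = 2 + (-4 - 1)*(0 - 4) = 2 - 5*(-4) = 2 + 20 = 22)
p(Y, X) = -15 - 3*X (p(Y, X) = -3*((X + 4) + 1) = -3*((4 + X) + 1) = -3*(5 + X) = -15 - 3*X)
r(v, b) = -15 - 3*v
-3*r(-29, 12) = -3*(-15 - 3*(-29)) = -3*(-15 + 87) = -3*72 = -216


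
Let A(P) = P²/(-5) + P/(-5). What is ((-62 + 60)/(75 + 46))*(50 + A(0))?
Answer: -100/121 ≈ -0.82645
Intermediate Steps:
A(P) = -P/5 - P²/5 (A(P) = P²*(-⅕) + P*(-⅕) = -P²/5 - P/5 = -P/5 - P²/5)
((-62 + 60)/(75 + 46))*(50 + A(0)) = ((-62 + 60)/(75 + 46))*(50 - ⅕*0*(1 + 0)) = (-2/121)*(50 - ⅕*0*1) = (-2*1/121)*(50 + 0) = -2/121*50 = -100/121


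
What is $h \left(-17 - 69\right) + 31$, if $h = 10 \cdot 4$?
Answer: $-3409$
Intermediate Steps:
$h = 40$
$h \left(-17 - 69\right) + 31 = 40 \left(-17 - 69\right) + 31 = 40 \left(-86\right) + 31 = -3440 + 31 = -3409$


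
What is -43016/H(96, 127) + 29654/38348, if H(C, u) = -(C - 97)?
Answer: -824773957/19174 ≈ -43015.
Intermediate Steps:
H(C, u) = 97 - C (H(C, u) = -(-97 + C) = 97 - C)
-43016/H(96, 127) + 29654/38348 = -43016/(97 - 1*96) + 29654/38348 = -43016/(97 - 96) + 29654*(1/38348) = -43016/1 + 14827/19174 = -43016*1 + 14827/19174 = -43016 + 14827/19174 = -824773957/19174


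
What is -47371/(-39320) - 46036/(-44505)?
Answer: 156735275/69997464 ≈ 2.2392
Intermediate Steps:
-47371/(-39320) - 46036/(-44505) = -47371*(-1/39320) - 46036*(-1/44505) = 47371/39320 + 46036/44505 = 156735275/69997464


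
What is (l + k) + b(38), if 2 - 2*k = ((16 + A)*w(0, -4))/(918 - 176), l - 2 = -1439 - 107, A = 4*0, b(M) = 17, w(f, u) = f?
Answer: -1526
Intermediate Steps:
A = 0
l = -1544 (l = 2 + (-1439 - 107) = 2 - 1546 = -1544)
k = 1 (k = 1 - (16 + 0)*0/(2*(918 - 176)) = 1 - 16*0/(2*742) = 1 - 0/742 = 1 - 1/2*0 = 1 + 0 = 1)
(l + k) + b(38) = (-1544 + 1) + 17 = -1543 + 17 = -1526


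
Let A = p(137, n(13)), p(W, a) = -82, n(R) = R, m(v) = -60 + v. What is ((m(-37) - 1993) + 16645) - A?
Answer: 14637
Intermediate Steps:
A = -82
((m(-37) - 1993) + 16645) - A = (((-60 - 37) - 1993) + 16645) - 1*(-82) = ((-97 - 1993) + 16645) + 82 = (-2090 + 16645) + 82 = 14555 + 82 = 14637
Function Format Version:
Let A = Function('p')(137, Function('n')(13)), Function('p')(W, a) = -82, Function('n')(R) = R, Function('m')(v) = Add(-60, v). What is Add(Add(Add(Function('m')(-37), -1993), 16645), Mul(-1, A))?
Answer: 14637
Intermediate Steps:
A = -82
Add(Add(Add(Function('m')(-37), -1993), 16645), Mul(-1, A)) = Add(Add(Add(Add(-60, -37), -1993), 16645), Mul(-1, -82)) = Add(Add(Add(-97, -1993), 16645), 82) = Add(Add(-2090, 16645), 82) = Add(14555, 82) = 14637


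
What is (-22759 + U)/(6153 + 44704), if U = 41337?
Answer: 18578/50857 ≈ 0.36530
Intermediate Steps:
(-22759 + U)/(6153 + 44704) = (-22759 + 41337)/(6153 + 44704) = 18578/50857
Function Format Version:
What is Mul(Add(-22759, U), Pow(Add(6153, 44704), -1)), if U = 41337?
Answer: Rational(18578, 50857) ≈ 0.36530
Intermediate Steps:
Mul(Add(-22759, U), Pow(Add(6153, 44704), -1)) = Mul(Add(-22759, 41337), Pow(Add(6153, 44704), -1)) = Mul(18578, Pow(50857, -1)) = Mul(18578, Rational(1, 50857)) = Rational(18578, 50857)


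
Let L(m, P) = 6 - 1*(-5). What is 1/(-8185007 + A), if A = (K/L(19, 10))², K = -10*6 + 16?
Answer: -1/8184991 ≈ -1.2217e-7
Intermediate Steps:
K = -44 (K = -60 + 16 = -44)
L(m, P) = 11 (L(m, P) = 6 + 5 = 11)
A = 16 (A = (-44/11)² = (-44*1/11)² = (-4)² = 16)
1/(-8185007 + A) = 1/(-8185007 + 16) = 1/(-8184991) = -1/8184991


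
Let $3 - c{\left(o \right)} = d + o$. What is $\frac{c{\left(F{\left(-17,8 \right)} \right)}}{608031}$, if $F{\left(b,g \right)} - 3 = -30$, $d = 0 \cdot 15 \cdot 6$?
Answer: $\frac{10}{202677} \approx 4.934 \cdot 10^{-5}$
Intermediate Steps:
$d = 0$ ($d = 0 \cdot 90 = 0$)
$F{\left(b,g \right)} = -27$ ($F{\left(b,g \right)} = 3 - 30 = -27$)
$c{\left(o \right)} = 3 - o$ ($c{\left(o \right)} = 3 - \left(0 + o\right) = 3 - o$)
$\frac{c{\left(F{\left(-17,8 \right)} \right)}}{608031} = \frac{3 - -27}{608031} = \left(3 + 27\right) \frac{1}{608031} = 30 \cdot \frac{1}{608031} = \frac{10}{202677}$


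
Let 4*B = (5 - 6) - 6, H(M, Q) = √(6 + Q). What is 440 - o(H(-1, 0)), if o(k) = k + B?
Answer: 1767/4 - √6 ≈ 439.30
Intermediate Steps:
B = -7/4 (B = ((5 - 6) - 6)/4 = (-1 - 6)/4 = (¼)*(-7) = -7/4 ≈ -1.7500)
o(k) = -7/4 + k (o(k) = k - 7/4 = -7/4 + k)
440 - o(H(-1, 0)) = 440 - (-7/4 + √(6 + 0)) = 440 - (-7/4 + √6) = 440 + (7/4 - √6) = 1767/4 - √6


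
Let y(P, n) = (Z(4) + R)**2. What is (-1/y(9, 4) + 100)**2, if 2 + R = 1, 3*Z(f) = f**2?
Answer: 285305881/28561 ≈ 9989.3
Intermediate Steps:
Z(f) = f**2/3
R = -1 (R = -2 + 1 = -1)
y(P, n) = 169/9 (y(P, n) = ((1/3)*4**2 - 1)**2 = ((1/3)*16 - 1)**2 = (16/3 - 1)**2 = (13/3)**2 = 169/9)
(-1/y(9, 4) + 100)**2 = (-1/169/9 + 100)**2 = (-1*9/169 + 100)**2 = (-9/169 + 100)**2 = (16891/169)**2 = 285305881/28561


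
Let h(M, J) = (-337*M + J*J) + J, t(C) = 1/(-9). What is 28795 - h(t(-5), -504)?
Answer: -2022790/9 ≈ -2.2475e+5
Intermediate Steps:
t(C) = -⅑
h(M, J) = J + J² - 337*M (h(M, J) = (-337*M + J²) + J = (J² - 337*M) + J = J + J² - 337*M)
28795 - h(t(-5), -504) = 28795 - (-504 + (-504)² - 337*(-⅑)) = 28795 - (-504 + 254016 + 337/9) = 28795 - 1*2281945/9 = 28795 - 2281945/9 = -2022790/9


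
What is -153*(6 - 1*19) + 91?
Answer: 2080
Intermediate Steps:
-153*(6 - 1*19) + 91 = -153*(6 - 19) + 91 = -153*(-13) + 91 = 1989 + 91 = 2080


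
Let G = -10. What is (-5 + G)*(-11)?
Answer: 165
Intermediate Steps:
(-5 + G)*(-11) = (-5 - 10)*(-11) = -15*(-11) = 165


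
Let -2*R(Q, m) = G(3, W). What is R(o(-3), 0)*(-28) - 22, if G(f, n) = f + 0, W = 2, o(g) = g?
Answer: 20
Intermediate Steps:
G(f, n) = f
R(Q, m) = -3/2 (R(Q, m) = -½*3 = -3/2)
R(o(-3), 0)*(-28) - 22 = -3/2*(-28) - 22 = 42 - 22 = 20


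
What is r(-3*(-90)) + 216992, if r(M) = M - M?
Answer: 216992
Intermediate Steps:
r(M) = 0
r(-3*(-90)) + 216992 = 0 + 216992 = 216992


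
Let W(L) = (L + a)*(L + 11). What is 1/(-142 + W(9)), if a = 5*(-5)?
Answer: -1/462 ≈ -0.0021645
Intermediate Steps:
a = -25
W(L) = (-25 + L)*(11 + L) (W(L) = (L - 25)*(L + 11) = (-25 + L)*(11 + L))
1/(-142 + W(9)) = 1/(-142 + (-275 + 9² - 14*9)) = 1/(-142 + (-275 + 81 - 126)) = 1/(-142 - 320) = 1/(-462) = -1/462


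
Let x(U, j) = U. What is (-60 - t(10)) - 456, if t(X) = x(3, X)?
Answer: -519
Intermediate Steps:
t(X) = 3
(-60 - t(10)) - 456 = (-60 - 1*3) - 456 = (-60 - 3) - 456 = -63 - 456 = -519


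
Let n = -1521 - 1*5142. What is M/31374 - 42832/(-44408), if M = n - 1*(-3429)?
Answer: 3572011/4146597 ≈ 0.86143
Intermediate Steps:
n = -6663 (n = -1521 - 5142 = -6663)
M = -3234 (M = -6663 - 1*(-3429) = -6663 + 3429 = -3234)
M/31374 - 42832/(-44408) = -3234/31374 - 42832/(-44408) = -3234*1/31374 - 42832*(-1/44408) = -77/747 + 5354/5551 = 3572011/4146597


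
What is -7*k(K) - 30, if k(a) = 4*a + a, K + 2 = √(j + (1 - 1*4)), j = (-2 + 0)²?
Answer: 5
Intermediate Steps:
j = 4 (j = (-2)² = 4)
K = -1 (K = -2 + √(4 + (1 - 1*4)) = -2 + √(4 + (1 - 4)) = -2 + √(4 - 3) = -2 + √1 = -2 + 1 = -1)
k(a) = 5*a
-7*k(K) - 30 = -35*(-1) - 30 = -7*(-5) - 30 = 35 - 30 = 5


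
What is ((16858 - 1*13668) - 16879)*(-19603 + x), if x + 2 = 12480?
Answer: 97534125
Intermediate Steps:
x = 12478 (x = -2 + 12480 = 12478)
((16858 - 1*13668) - 16879)*(-19603 + x) = ((16858 - 1*13668) - 16879)*(-19603 + 12478) = ((16858 - 13668) - 16879)*(-7125) = (3190 - 16879)*(-7125) = -13689*(-7125) = 97534125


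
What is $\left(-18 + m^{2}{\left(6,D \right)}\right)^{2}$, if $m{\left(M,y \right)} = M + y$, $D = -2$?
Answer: $4$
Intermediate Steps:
$\left(-18 + m^{2}{\left(6,D \right)}\right)^{2} = \left(-18 + \left(6 - 2\right)^{2}\right)^{2} = \left(-18 + 4^{2}\right)^{2} = \left(-18 + 16\right)^{2} = \left(-2\right)^{2} = 4$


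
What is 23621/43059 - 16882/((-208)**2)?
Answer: 147508453/931452288 ≈ 0.15836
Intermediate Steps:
23621/43059 - 16882/((-208)**2) = 23621*(1/43059) - 16882/43264 = 23621/43059 - 16882*1/43264 = 23621/43059 - 8441/21632 = 147508453/931452288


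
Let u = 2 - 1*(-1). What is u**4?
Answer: 81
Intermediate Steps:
u = 3 (u = 2 + 1 = 3)
u**4 = 3**4 = 81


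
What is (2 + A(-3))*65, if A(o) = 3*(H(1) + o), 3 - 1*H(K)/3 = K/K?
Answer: 715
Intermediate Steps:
H(K) = 6 (H(K) = 9 - 3*K/K = 9 - 3*1 = 9 - 3 = 6)
A(o) = 18 + 3*o (A(o) = 3*(6 + o) = 18 + 3*o)
(2 + A(-3))*65 = (2 + (18 + 3*(-3)))*65 = (2 + (18 - 9))*65 = (2 + 9)*65 = 11*65 = 715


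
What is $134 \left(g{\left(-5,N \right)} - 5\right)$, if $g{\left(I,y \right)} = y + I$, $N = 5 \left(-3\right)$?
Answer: $-3350$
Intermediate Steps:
$N = -15$
$g{\left(I,y \right)} = I + y$
$134 \left(g{\left(-5,N \right)} - 5\right) = 134 \left(\left(-5 - 15\right) - 5\right) = 134 \left(-20 - 5\right) = 134 \left(-25\right) = -3350$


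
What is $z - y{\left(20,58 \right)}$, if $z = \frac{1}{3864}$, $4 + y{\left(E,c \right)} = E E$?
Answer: $- \frac{1530143}{3864} \approx -396.0$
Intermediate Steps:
$y{\left(E,c \right)} = -4 + E^{2}$ ($y{\left(E,c \right)} = -4 + E E = -4 + E^{2}$)
$z = \frac{1}{3864} \approx 0.0002588$
$z - y{\left(20,58 \right)} = \frac{1}{3864} - \left(-4 + 20^{2}\right) = \frac{1}{3864} - \left(-4 + 400\right) = \frac{1}{3864} - 396 = - \frac{1530143}{3864}$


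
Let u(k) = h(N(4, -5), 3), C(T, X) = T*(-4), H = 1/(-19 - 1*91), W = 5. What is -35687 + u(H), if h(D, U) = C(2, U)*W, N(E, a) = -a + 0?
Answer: -35727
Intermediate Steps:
N(E, a) = -a
H = -1/110 (H = 1/(-19 - 91) = 1/(-110) = -1/110 ≈ -0.0090909)
C(T, X) = -4*T
h(D, U) = -40 (h(D, U) = -4*2*5 = -8*5 = -40)
u(k) = -40
-35687 + u(H) = -35687 - 40 = -35727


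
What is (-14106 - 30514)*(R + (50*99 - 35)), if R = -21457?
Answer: 738104040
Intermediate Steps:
(-14106 - 30514)*(R + (50*99 - 35)) = (-14106 - 30514)*(-21457 + (50*99 - 35)) = -44620*(-21457 + (4950 - 35)) = -44620*(-21457 + 4915) = -44620*(-16542) = 738104040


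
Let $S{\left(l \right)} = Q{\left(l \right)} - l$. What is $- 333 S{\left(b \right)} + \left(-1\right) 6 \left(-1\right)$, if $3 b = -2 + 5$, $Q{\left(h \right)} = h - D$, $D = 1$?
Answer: $339$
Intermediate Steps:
$Q{\left(h \right)} = -1 + h$ ($Q{\left(h \right)} = h - 1 = -1 + h$)
$b = 1$ ($b = \frac{-2 + 5}{3} = \frac{1}{3} \cdot 3 = 1$)
$S{\left(l \right)} = -1$ ($S{\left(l \right)} = \left(-1 + l\right) - l = -1$)
$- 333 S{\left(b \right)} + \left(-1\right) 6 \left(-1\right) = \left(-333\right) \left(-1\right) + \left(-1\right) 6 \left(-1\right) = 333 - -6 = 333 + 6 = 339$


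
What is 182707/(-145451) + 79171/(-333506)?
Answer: -72449381863/48508781206 ≈ -1.4935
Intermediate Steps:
182707/(-145451) + 79171/(-333506) = 182707*(-1/145451) + 79171*(-1/333506) = -182707/145451 - 79171/333506 = -72449381863/48508781206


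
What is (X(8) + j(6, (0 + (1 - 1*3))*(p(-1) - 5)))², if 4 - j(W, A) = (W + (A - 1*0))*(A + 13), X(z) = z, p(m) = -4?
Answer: 535824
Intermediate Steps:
j(W, A) = 4 - (13 + A)*(A + W) (j(W, A) = 4 - (W + (A - 1*0))*(A + 13) = 4 - (W + (A + 0))*(13 + A) = 4 - (W + A)*(13 + A) = 4 - (A + W)*(13 + A) = 4 - (13 + A)*(A + W))
(X(8) + j(6, (0 + (1 - 1*3))*(p(-1) - 5)))² = (8 + (4 - ((0 + (1 - 1*3))*(-4 - 5))² - 13*(0 + (1 - 1*3))*(-4 - 5) - 13*6 - 1*(0 + (1 - 1*3))*(-4 - 5)*6))² = (8 + (4 - ((0 + (1 - 3))*(-9))² - 13*(0 + (1 - 3))*(-9) - 78 - 1*(0 + (1 - 3))*(-9)*6))² = (8 + (4 - ((0 - 2)*(-9))² - 13*(0 - 2)*(-9) - 78 - 1*(0 - 2)*(-9)*6))² = (8 + (4 - (-2*(-9))² - (-26)*(-9) - 78 - 1*(-2*(-9))*6))² = (8 + (4 - 1*18² - 13*18 - 78 - 1*18*6))² = (8 + (4 - 1*324 - 234 - 78 - 108))² = (8 + (4 - 324 - 234 - 78 - 108))² = (8 - 740)² = (-732)² = 535824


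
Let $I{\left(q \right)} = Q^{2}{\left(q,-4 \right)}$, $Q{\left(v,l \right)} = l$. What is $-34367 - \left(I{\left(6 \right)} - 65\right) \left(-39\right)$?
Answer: $-36278$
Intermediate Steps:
$I{\left(q \right)} = 16$ ($I{\left(q \right)} = \left(-4\right)^{2} = 16$)
$-34367 - \left(I{\left(6 \right)} - 65\right) \left(-39\right) = -34367 - \left(16 - 65\right) \left(-39\right) = -34367 - \left(-49\right) \left(-39\right) = -34367 - 1911 = -36278$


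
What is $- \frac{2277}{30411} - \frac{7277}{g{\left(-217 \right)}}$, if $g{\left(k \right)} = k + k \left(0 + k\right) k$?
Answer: $- \frac{82603197}{1113819770} \approx -0.074162$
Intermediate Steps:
$g{\left(k \right)} = k + k^{3}$ ($g{\left(k \right)} = k + k k k = k + k k^{2} = k + k^{3}$)
$- \frac{2277}{30411} - \frac{7277}{g{\left(-217 \right)}} = - \frac{2277}{30411} - \frac{7277}{-217 + \left(-217\right)^{3}} = \left(-2277\right) \frac{1}{30411} - \frac{7277}{-217 - 10218313} = - \frac{253}{3379} - \frac{7277}{-10218530} = - \frac{253}{3379} - - \frac{7277}{10218530} = - \frac{253}{3379} + \frac{7277}{10218530} = - \frac{82603197}{1113819770}$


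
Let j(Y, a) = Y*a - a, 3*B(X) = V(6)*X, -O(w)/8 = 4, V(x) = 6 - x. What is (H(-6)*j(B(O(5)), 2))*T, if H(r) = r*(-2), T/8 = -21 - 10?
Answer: 5952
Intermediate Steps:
O(w) = -32 (O(w) = -8*4 = -32)
B(X) = 0 (B(X) = ((6 - 1*6)*X)/3 = ((6 - 6)*X)/3 = (0*X)/3 = (⅓)*0 = 0)
T = -248 (T = 8*(-21 - 10) = 8*(-31) = -248)
H(r) = -2*r
j(Y, a) = -a + Y*a
(H(-6)*j(B(O(5)), 2))*T = ((-2*(-6))*(2*(-1 + 0)))*(-248) = (12*(2*(-1)))*(-248) = (12*(-2))*(-248) = -24*(-248) = 5952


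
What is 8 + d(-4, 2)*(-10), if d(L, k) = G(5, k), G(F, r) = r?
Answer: -12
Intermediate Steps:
d(L, k) = k
8 + d(-4, 2)*(-10) = 8 + 2*(-10) = 8 - 20 = -12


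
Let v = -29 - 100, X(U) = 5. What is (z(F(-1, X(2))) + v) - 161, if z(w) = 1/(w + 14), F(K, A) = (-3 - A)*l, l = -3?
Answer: -11019/38 ≈ -289.97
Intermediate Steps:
F(K, A) = 9 + 3*A (F(K, A) = (-3 - A)*(-3) = 9 + 3*A)
v = -129
z(w) = 1/(14 + w)
(z(F(-1, X(2))) + v) - 161 = (1/(14 + (9 + 3*5)) - 129) - 161 = (1/(14 + (9 + 15)) - 129) - 161 = (1/(14 + 24) - 129) - 161 = (1/38 - 129) - 161 = -4901/38 - 161 = -11019/38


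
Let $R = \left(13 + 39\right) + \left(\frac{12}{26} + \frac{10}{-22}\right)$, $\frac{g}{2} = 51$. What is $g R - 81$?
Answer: $\frac{746991}{143} \approx 5223.7$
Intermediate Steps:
$g = 102$ ($g = 2 \cdot 51 = 102$)
$R = \frac{7437}{143}$ ($R = 52 + \left(12 \cdot \frac{1}{26} + 10 \left(- \frac{1}{22}\right)\right) = 52 + \left(\frac{6}{13} - \frac{5}{11}\right) = 52 + \frac{1}{143} = \frac{7437}{143} \approx 52.007$)
$g R - 81 = 102 \cdot \frac{7437}{143} - 81 = \frac{758574}{143} - 81 = \frac{746991}{143}$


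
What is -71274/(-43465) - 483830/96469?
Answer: -14153939444/4193025085 ≈ -3.3756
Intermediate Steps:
-71274/(-43465) - 483830/96469 = -71274*(-1/43465) - 483830*1/96469 = 71274/43465 - 483830/96469 = -14153939444/4193025085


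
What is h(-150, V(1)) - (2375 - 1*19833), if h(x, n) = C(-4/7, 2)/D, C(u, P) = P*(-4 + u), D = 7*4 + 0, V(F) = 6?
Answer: 855426/49 ≈ 17458.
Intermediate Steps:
D = 28 (D = 28 + 0 = 28)
h(x, n) = -16/49 (h(x, n) = (2*(-4 - 4/7))/28 = (2*(-4 - 4*1/7))*(1/28) = (2*(-4 - 4/7))*(1/28) = (2*(-32/7))*(1/28) = -64/7*1/28 = -16/49)
h(-150, V(1)) - (2375 - 1*19833) = -16/49 - (2375 - 1*19833) = -16/49 - (2375 - 19833) = -16/49 - 1*(-17458) = -16/49 + 17458 = 855426/49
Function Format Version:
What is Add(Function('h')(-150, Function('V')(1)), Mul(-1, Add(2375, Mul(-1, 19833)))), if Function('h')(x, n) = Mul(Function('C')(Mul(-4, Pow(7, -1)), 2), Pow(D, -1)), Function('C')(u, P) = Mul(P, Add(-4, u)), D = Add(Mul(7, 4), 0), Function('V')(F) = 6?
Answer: Rational(855426, 49) ≈ 17458.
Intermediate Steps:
D = 28 (D = Add(28, 0) = 28)
Function('h')(x, n) = Rational(-16, 49) (Function('h')(x, n) = Mul(Mul(2, Add(-4, Mul(-4, Pow(7, -1)))), Pow(28, -1)) = Mul(Mul(2, Add(-4, Mul(-4, Rational(1, 7)))), Rational(1, 28)) = Mul(Mul(2, Add(-4, Rational(-4, 7))), Rational(1, 28)) = Mul(Mul(2, Rational(-32, 7)), Rational(1, 28)) = Mul(Rational(-64, 7), Rational(1, 28)) = Rational(-16, 49))
Add(Function('h')(-150, Function('V')(1)), Mul(-1, Add(2375, Mul(-1, 19833)))) = Add(Rational(-16, 49), Mul(-1, Add(2375, Mul(-1, 19833)))) = Add(Rational(-16, 49), Mul(-1, Add(2375, -19833))) = Add(Rational(-16, 49), Mul(-1, -17458)) = Add(Rational(-16, 49), 17458) = Rational(855426, 49)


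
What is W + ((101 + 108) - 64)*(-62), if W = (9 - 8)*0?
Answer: -8990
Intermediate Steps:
W = 0 (W = 1*0 = 0)
W + ((101 + 108) - 64)*(-62) = 0 + ((101 + 108) - 64)*(-62) = 0 + (209 - 64)*(-62) = 0 + 145*(-62) = 0 - 8990 = -8990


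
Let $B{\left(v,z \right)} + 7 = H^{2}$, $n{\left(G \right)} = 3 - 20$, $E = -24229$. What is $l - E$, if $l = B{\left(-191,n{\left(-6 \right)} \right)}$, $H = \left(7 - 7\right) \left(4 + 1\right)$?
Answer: $24222$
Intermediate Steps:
$H = 0$ ($H = 0 \cdot 5 = 0$)
$n{\left(G \right)} = -17$ ($n{\left(G \right)} = 3 - 20 = -17$)
$B{\left(v,z \right)} = -7$ ($B{\left(v,z \right)} = -7 + 0^{2} = -7 + 0 = -7$)
$l = -7$
$l - E = -7 - -24229 = -7 + 24229 = 24222$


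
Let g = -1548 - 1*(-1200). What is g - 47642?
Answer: -47990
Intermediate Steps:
g = -348 (g = -1548 + 1200 = -348)
g - 47642 = -348 - 47642 = -47990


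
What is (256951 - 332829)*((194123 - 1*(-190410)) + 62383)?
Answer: -33911092248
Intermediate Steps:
(256951 - 332829)*((194123 - 1*(-190410)) + 62383) = -75878*((194123 + 190410) + 62383) = -75878*(384533 + 62383) = -75878*446916 = -33911092248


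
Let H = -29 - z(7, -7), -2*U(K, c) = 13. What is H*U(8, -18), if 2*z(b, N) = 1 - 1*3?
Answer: 182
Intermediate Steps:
U(K, c) = -13/2 (U(K, c) = -½*13 = -13/2)
z(b, N) = -1 (z(b, N) = (1 - 1*3)/2 = (1 - 3)/2 = (½)*(-2) = -1)
H = -28 (H = -29 - 1*(-1) = -29 + 1 = -28)
H*U(8, -18) = -28*(-13/2) = 182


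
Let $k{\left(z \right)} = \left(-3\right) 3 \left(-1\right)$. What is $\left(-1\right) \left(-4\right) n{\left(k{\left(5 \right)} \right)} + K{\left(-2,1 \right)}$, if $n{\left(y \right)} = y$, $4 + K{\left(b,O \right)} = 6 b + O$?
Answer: $21$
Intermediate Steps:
$K{\left(b,O \right)} = -4 + O + 6 b$ ($K{\left(b,O \right)} = -4 + \left(6 b + O\right) = -4 + \left(O + 6 b\right) = -4 + O + 6 b$)
$k{\left(z \right)} = 9$ ($k{\left(z \right)} = \left(-9\right) \left(-1\right) = 9$)
$\left(-1\right) \left(-4\right) n{\left(k{\left(5 \right)} \right)} + K{\left(-2,1 \right)} = \left(-1\right) \left(-4\right) 9 + \left(-4 + 1 + 6 \left(-2\right)\right) = 4 \cdot 9 - 15 = 36 - 15 = 21$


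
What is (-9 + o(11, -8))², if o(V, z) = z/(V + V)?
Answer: 10609/121 ≈ 87.678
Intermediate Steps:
o(V, z) = z/(2*V) (o(V, z) = z/((2*V)) = z*(1/(2*V)) = z/(2*V))
(-9 + o(11, -8))² = (-9 + (½)*(-8)/11)² = (-9 + (½)*(-8)*(1/11))² = (-9 - 4/11)² = (-103/11)² = 10609/121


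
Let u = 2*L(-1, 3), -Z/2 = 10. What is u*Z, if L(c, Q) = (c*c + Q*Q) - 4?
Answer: -240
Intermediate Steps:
Z = -20 (Z = -2*10 = -20)
L(c, Q) = -4 + Q**2 + c**2 (L(c, Q) = (c**2 + Q**2) - 4 = (Q**2 + c**2) - 4 = -4 + Q**2 + c**2)
u = 12 (u = 2*(-4 + 3**2 + (-1)**2) = 2*(-4 + 9 + 1) = 2*6 = 12)
u*Z = 12*(-20) = -240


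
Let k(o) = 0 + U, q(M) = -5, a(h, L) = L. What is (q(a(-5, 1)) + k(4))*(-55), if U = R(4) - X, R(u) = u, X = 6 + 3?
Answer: 550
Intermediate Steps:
X = 9
U = -5 (U = 4 - 1*9 = 4 - 9 = -5)
k(o) = -5 (k(o) = 0 - 5 = -5)
(q(a(-5, 1)) + k(4))*(-55) = (-5 - 5)*(-55) = -10*(-55) = 550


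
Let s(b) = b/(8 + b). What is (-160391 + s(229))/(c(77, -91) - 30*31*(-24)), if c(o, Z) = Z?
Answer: -38012438/5268273 ≈ -7.2153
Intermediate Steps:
s(b) = b/(8 + b)
(-160391 + s(229))/(c(77, -91) - 30*31*(-24)) = (-160391 + 229/(8 + 229))/(-91 - 30*31*(-24)) = (-160391 + 229/237)/(-91 - 930*(-24)) = (-160391 + 229*(1/237))/(-91 + 22320) = (-160391 + 229/237)/22229 = -38012438/237*1/22229 = -38012438/5268273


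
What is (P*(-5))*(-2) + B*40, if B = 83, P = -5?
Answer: 3270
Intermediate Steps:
(P*(-5))*(-2) + B*40 = -5*(-5)*(-2) + 83*40 = 25*(-2) + 3320 = -50 + 3320 = 3270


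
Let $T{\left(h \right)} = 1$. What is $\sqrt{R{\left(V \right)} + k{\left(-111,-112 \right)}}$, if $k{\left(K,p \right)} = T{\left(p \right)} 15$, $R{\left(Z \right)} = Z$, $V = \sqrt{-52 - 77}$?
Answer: $\sqrt{15 + i \sqrt{129}} \approx 4.1119 + 1.3811 i$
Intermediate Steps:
$V = i \sqrt{129}$ ($V = \sqrt{-129} = i \sqrt{129} \approx 11.358 i$)
$k{\left(K,p \right)} = 15$ ($k{\left(K,p \right)} = 1 \cdot 15 = 15$)
$\sqrt{R{\left(V \right)} + k{\left(-111,-112 \right)}} = \sqrt{i \sqrt{129} + 15} = \sqrt{15 + i \sqrt{129}}$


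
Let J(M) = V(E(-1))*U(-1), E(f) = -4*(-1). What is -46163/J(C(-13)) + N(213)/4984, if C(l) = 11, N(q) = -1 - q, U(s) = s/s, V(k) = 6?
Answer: -57519419/7476 ≈ -7693.9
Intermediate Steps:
E(f) = 4
U(s) = 1
J(M) = 6 (J(M) = 6*1 = 6)
-46163/J(C(-13)) + N(213)/4984 = -46163/6 + (-1 - 1*213)/4984 = -46163*⅙ + (-1 - 213)*(1/4984) = -46163/6 - 214*1/4984 = -46163/6 - 107/2492 = -57519419/7476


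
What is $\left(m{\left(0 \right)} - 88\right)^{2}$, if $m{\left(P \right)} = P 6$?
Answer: $7744$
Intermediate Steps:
$m{\left(P \right)} = 6 P$
$\left(m{\left(0 \right)} - 88\right)^{2} = \left(6 \cdot 0 - 88\right)^{2} = \left(0 - 88\right)^{2} = \left(-88\right)^{2} = 7744$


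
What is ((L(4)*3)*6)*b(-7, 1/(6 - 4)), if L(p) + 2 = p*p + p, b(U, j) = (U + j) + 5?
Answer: -486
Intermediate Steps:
b(U, j) = 5 + U + j
L(p) = -2 + p + p² (L(p) = -2 + (p*p + p) = -2 + (p² + p) = -2 + (p + p²) = -2 + p + p²)
((L(4)*3)*6)*b(-7, 1/(6 - 4)) = (((-2 + 4 + 4²)*3)*6)*(5 - 7 + 1/(6 - 4)) = (((-2 + 4 + 16)*3)*6)*(5 - 7 + 1/2) = ((18*3)*6)*(5 - 7 + ½) = (54*6)*(-3/2) = 324*(-3/2) = -486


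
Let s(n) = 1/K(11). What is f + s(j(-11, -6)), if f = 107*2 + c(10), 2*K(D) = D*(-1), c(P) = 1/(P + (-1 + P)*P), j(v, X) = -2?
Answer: 235211/1100 ≈ 213.83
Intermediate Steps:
c(P) = 1/(P + P*(-1 + P))
K(D) = -D/2 (K(D) = (D*(-1))/2 = (-D)/2 = -D/2)
s(n) = -2/11 (s(n) = 1/(-½*11) = 1/(-11/2) = -2/11)
f = 21401/100 (f = 107*2 + 10⁻² = 214 + 1/100 = 21401/100 ≈ 214.01)
f + s(j(-11, -6)) = 21401/100 - 2/11 = 235211/1100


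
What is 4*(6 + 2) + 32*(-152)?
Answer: -4832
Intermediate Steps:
4*(6 + 2) + 32*(-152) = 4*8 - 4864 = 32 - 4864 = -4832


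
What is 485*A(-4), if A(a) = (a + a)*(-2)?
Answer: 7760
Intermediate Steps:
A(a) = -4*a (A(a) = (2*a)*(-2) = -4*a)
485*A(-4) = 485*(-4*(-4)) = 485*16 = 7760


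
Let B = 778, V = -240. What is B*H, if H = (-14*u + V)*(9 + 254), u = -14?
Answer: -9003016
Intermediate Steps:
H = -11572 (H = (-14*(-14) - 240)*(9 + 254) = (196 - 240)*263 = -44*263 = -11572)
B*H = 778*(-11572) = -9003016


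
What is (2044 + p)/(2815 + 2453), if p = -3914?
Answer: -935/2634 ≈ -0.35497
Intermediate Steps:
(2044 + p)/(2815 + 2453) = (2044 - 3914)/(2815 + 2453) = -1870/5268 = -1870*1/5268 = -935/2634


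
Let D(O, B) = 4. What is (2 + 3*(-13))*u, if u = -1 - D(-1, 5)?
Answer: 185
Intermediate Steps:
u = -5 (u = -1 - 1*4 = -1 - 4 = -5)
(2 + 3*(-13))*u = (2 + 3*(-13))*(-5) = (2 - 39)*(-5) = -37*(-5) = 185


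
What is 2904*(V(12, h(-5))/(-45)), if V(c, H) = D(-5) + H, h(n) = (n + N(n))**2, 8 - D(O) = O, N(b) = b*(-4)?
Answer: -230384/15 ≈ -15359.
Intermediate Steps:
N(b) = -4*b
D(O) = 8 - O
h(n) = 9*n**2 (h(n) = (n - 4*n)**2 = (-3*n)**2 = 9*n**2)
V(c, H) = 13 + H (V(c, H) = (8 - 1*(-5)) + H = (8 + 5) + H = 13 + H)
2904*(V(12, h(-5))/(-45)) = 2904*((13 + 9*(-5)**2)/(-45)) = 2904*((13 + 9*25)*(-1/45)) = 2904*((13 + 225)*(-1/45)) = 2904*(238*(-1/45)) = 2904*(-238/45) = -230384/15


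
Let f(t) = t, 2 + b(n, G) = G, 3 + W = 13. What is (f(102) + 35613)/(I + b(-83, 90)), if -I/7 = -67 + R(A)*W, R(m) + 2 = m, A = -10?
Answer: 35715/1397 ≈ 25.565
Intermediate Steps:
W = 10 (W = -3 + 13 = 10)
R(m) = -2 + m
b(n, G) = -2 + G
I = 1309 (I = -7*(-67 + (-2 - 10)*10) = -7*(-67 - 12*10) = -7*(-67 - 120) = -7*(-187) = 1309)
(f(102) + 35613)/(I + b(-83, 90)) = (102 + 35613)/(1309 + (-2 + 90)) = 35715/(1309 + 88) = 35715/1397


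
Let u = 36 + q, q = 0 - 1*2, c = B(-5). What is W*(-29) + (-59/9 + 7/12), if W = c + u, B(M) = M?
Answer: -30491/36 ≈ -846.97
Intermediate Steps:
c = -5
q = -2 (q = 0 - 2 = -2)
u = 34 (u = 36 - 2 = 34)
W = 29 (W = -5 + 34 = 29)
W*(-29) + (-59/9 + 7/12) = 29*(-29) + (-59/9 + 7/12) = -841 + (-59*1/9 + 7*(1/12)) = -841 + (-59/9 + 7/12) = -841 - 215/36 = -30491/36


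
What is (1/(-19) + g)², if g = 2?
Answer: 1369/361 ≈ 3.7922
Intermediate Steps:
(1/(-19) + g)² = (1/(-19) + 2)² = (-1/19 + 2)² = (37/19)² = 1369/361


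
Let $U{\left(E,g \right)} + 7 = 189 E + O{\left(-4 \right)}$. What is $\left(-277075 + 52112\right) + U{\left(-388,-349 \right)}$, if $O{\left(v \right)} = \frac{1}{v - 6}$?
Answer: $- \frac{2983021}{10} \approx -2.983 \cdot 10^{5}$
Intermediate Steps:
$O{\left(v \right)} = \frac{1}{-6 + v}$
$U{\left(E,g \right)} = - \frac{71}{10} + 189 E$ ($U{\left(E,g \right)} = -7 + \left(189 E + \frac{1}{-6 - 4}\right) = -7 + \left(189 E + \frac{1}{-10}\right) = -7 + \left(189 E - \frac{1}{10}\right) = -7 + \left(- \frac{1}{10} + 189 E\right) = - \frac{71}{10} + 189 E$)
$\left(-277075 + 52112\right) + U{\left(-388,-349 \right)} = \left(-277075 + 52112\right) + \left(- \frac{71}{10} + 189 \left(-388\right)\right) = -224963 - \frac{733391}{10} = - \frac{2983021}{10}$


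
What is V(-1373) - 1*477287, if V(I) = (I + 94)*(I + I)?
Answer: 3034847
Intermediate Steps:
V(I) = 2*I*(94 + I) (V(I) = (94 + I)*(2*I) = 2*I*(94 + I))
V(-1373) - 1*477287 = 2*(-1373)*(94 - 1373) - 1*477287 = 2*(-1373)*(-1279) - 477287 = 3512134 - 477287 = 3034847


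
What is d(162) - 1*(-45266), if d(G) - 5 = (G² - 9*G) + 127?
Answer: 70184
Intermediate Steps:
d(G) = 132 + G² - 9*G (d(G) = 5 + ((G² - 9*G) + 127) = 5 + (127 + G² - 9*G) = 132 + G² - 9*G)
d(162) - 1*(-45266) = (132 + 162² - 9*162) - 1*(-45266) = (132 + 26244 - 1458) + 45266 = 24918 + 45266 = 70184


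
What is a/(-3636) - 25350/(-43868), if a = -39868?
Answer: 230137753/19938006 ≈ 11.543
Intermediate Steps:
a/(-3636) - 25350/(-43868) = -39868/(-3636) - 25350/(-43868) = -39868*(-1/3636) - 25350*(-1/43868) = 9967/909 + 12675/21934 = 230137753/19938006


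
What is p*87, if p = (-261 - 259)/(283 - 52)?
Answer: -15080/77 ≈ -195.84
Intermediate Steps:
p = -520/231 ≈ -2.2511
p*87 = -520/231*87 = -15080/77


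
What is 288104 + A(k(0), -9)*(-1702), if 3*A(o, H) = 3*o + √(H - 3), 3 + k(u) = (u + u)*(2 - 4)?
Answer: 293210 - 3404*I*√3/3 ≈ 2.9321e+5 - 1965.3*I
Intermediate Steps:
k(u) = -3 - 4*u (k(u) = -3 + (u + u)*(2 - 4) = -3 + (2*u)*(-2) = -3 - 4*u)
A(o, H) = o + √(-3 + H)/3 (A(o, H) = (3*o + √(H - 3))/3 = (3*o + √(-3 + H))/3 = (√(-3 + H) + 3*o)/3 = o + √(-3 + H)/3)
288104 + A(k(0), -9)*(-1702) = 288104 + ((-3 - 4*0) + √(-3 - 9)/3)*(-1702) = 288104 + ((-3 + 0) + √(-12)/3)*(-1702) = 288104 + (-3 + (2*I*√3)/3)*(-1702) = 288104 + (-3 + 2*I*√3/3)*(-1702) = 288104 + (5106 - 3404*I*√3/3) = 293210 - 3404*I*√3/3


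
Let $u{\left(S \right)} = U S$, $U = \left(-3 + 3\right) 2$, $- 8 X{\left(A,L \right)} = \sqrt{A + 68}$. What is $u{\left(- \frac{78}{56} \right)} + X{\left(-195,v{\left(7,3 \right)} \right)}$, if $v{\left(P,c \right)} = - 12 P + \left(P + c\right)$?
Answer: $- \frac{i \sqrt{127}}{8} \approx - 1.4087 i$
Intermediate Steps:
$v{\left(P,c \right)} = c - 11 P$
$X{\left(A,L \right)} = - \frac{\sqrt{68 + A}}{8}$ ($X{\left(A,L \right)} = - \frac{\sqrt{A + 68}}{8} = - \frac{\sqrt{68 + A}}{8}$)
$U = 0$ ($U = 0 \cdot 2 = 0$)
$u{\left(S \right)} = 0$ ($u{\left(S \right)} = 0 S = 0$)
$u{\left(- \frac{78}{56} \right)} + X{\left(-195,v{\left(7,3 \right)} \right)} = 0 - \frac{\sqrt{68 - 195}}{8} = 0 - \frac{\sqrt{-127}}{8} = 0 - \frac{i \sqrt{127}}{8} = - \frac{i \sqrt{127}}{8}$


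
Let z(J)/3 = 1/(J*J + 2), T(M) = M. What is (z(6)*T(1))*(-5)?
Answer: -15/38 ≈ -0.39474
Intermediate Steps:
z(J) = 3/(2 + J²) (z(J) = 3/(J*J + 2) = 3/(J² + 2) = 3/(2 + J²))
(z(6)*T(1))*(-5) = ((3/(2 + 6²))*1)*(-5) = ((3/(2 + 36))*1)*(-5) = ((3/38)*1)*(-5) = (3/38)*(-5) = -15/38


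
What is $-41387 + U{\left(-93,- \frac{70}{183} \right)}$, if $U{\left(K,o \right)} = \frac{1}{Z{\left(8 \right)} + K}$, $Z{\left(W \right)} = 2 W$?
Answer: $- \frac{3186800}{77} \approx -41387.0$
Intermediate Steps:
$U{\left(K,o \right)} = \frac{1}{16 + K}$ ($U{\left(K,o \right)} = \frac{1}{2 \cdot 8 + K} = \frac{1}{16 + K}$)
$-41387 + U{\left(-93,- \frac{70}{183} \right)} = -41387 + \frac{1}{16 - 93} = -41387 + \frac{1}{-77} = -41387 - \frac{1}{77} = - \frac{3186800}{77}$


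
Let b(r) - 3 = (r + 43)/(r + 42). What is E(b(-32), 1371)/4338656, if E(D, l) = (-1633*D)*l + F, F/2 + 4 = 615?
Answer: -91780343/43386560 ≈ -2.1154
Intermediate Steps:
F = 1222 (F = -8 + 2*615 = -8 + 1230 = 1222)
b(r) = 3 + (43 + r)/(42 + r) (b(r) = 3 + (r + 43)/(r + 42) = 3 + (43 + r)/(42 + r))
E(D, l) = 1222 - 1633*D*l (E(D, l) = (-1633*D)*l + 1222 = -1633*D*l + 1222 = 1222 - 1633*D*l)
E(b(-32), 1371)/4338656 = (1222 - 1633*(169 + 4*(-32))/(42 - 32)*1371)/4338656 = (1222 - 1633*(169 - 128)/10*1371)*(1/4338656) = (1222 - 1633*(⅒)*41*1371)*(1/4338656) = (1222 - 1633*41/10*1371)*(1/4338656) = (1222 - 91792563/10)*(1/4338656) = -91780343/10*1/4338656 = -91780343/43386560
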